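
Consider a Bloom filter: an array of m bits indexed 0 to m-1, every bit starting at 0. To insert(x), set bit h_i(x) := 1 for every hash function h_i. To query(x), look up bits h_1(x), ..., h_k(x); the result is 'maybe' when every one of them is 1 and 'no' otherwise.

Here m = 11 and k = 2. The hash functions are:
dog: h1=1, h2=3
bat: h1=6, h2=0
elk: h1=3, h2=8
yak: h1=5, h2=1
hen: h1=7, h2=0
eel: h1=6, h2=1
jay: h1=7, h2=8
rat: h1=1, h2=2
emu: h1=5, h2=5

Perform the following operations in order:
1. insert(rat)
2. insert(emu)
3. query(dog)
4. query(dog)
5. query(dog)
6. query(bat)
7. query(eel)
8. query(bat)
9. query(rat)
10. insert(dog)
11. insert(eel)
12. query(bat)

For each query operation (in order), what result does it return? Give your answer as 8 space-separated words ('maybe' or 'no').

Answer: no no no no no no maybe no

Derivation:
Start: bits=00000000000
Op 1: insert rat -> sets bits 1 2 -> bits=01100000000
Op 2: insert emu -> sets bits 5 -> bits=01100100000
Op 3: query dog -> checks bit1=1, bit3=0 (has a 0) -> no
Op 4: query dog -> checks bit1=1, bit3=0 (has a 0) -> no
Op 5: query dog -> checks bit1=1, bit3=0 (has a 0) -> no
Op 6: query bat -> checks bit0=0, bit6=0 (has a 0) -> no
Op 7: query eel -> checks bit1=1, bit6=0 (has a 0) -> no
Op 8: query bat -> checks bit0=0, bit6=0 (has a 0) -> no
Op 9: query rat -> checks bit1=1, bit2=1 (all 1) -> maybe
Op 10: insert dog -> sets bits 1 3 -> bits=01110100000
Op 11: insert eel -> sets bits 1 6 -> bits=01110110000
Op 12: query bat -> checks bit0=0, bit6=1 (has a 0) -> no
Query results in order: no no no no no no maybe no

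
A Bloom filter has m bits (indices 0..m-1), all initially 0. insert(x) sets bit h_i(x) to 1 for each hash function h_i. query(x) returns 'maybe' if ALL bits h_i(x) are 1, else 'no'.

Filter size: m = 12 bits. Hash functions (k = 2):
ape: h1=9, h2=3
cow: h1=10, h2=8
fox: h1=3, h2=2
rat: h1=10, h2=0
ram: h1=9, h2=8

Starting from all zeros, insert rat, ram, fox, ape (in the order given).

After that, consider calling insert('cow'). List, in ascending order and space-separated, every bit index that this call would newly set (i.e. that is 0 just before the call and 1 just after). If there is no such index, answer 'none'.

Answer: none

Derivation:
Start: bits=000000000000
After insert 'rat': sets bits 0 10 -> bits=100000000010
After insert 'ram': sets bits 8 9 -> bits=100000001110
After insert 'fox': sets bits 2 3 -> bits=101100001110
After insert 'ape': sets bits 3 9 -> bits=101100001110
insert 'cow' would touch bits 8 10; currently bit8=1, bit10=1
Bits that are 0 among those (would change 0->1): none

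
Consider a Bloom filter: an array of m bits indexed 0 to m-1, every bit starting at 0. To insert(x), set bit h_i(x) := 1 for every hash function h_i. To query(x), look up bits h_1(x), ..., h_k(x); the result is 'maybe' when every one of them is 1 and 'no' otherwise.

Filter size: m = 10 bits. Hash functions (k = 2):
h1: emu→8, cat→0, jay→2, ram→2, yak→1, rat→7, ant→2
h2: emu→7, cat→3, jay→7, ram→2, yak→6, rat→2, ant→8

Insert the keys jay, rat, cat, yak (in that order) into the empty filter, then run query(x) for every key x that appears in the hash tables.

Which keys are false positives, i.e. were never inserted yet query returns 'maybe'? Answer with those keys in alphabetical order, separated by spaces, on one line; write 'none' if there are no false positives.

Answer: ram

Derivation:
Start: bits=0000000000
After insert 'jay': sets bits 2 7 -> bits=0010000100
After insert 'rat': sets bits 2 7 -> bits=0010000100
After insert 'cat': sets bits 0 3 -> bits=1011000100
After insert 'yak': sets bits 1 6 -> bits=1111001100
Not inserted: ant emu ram — query each against bits=1111001100:
query ant: checks bit2=1, bit8=0 (has a 0) -> no => not a false positive
query emu: checks bit7=1, bit8=0 (has a 0) -> no => not a false positive
query ram: checks bit2=1 (all 1) -> maybe => FALSE POSITIVE
False positives (alphabetical): ram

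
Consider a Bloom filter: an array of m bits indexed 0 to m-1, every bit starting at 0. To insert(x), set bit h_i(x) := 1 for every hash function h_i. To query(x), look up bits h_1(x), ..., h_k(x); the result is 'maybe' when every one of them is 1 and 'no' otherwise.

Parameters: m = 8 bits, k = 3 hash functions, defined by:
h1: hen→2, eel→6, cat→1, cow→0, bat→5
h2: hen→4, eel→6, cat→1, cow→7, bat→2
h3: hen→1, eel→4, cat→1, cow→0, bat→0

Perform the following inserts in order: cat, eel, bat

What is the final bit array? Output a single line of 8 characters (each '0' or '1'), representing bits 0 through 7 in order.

Start: bits=00000000
After insert 'cat': sets bits 1 -> bits=01000000
After insert 'eel': sets bits 4 6 -> bits=01001010
After insert 'bat': sets bits 0 2 5 -> bits=11101110

Answer: 11101110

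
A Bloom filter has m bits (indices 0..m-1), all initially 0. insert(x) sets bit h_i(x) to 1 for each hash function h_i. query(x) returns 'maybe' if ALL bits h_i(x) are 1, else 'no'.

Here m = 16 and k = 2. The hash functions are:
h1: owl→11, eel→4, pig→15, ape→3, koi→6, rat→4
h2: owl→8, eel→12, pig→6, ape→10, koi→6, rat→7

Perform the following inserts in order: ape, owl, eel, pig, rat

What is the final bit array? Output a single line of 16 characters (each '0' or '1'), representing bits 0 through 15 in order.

Answer: 0001101110111001

Derivation:
Start: bits=0000000000000000
After insert 'ape': sets bits 3 10 -> bits=0001000000100000
After insert 'owl': sets bits 8 11 -> bits=0001000010110000
After insert 'eel': sets bits 4 12 -> bits=0001100010111000
After insert 'pig': sets bits 6 15 -> bits=0001101010111001
After insert 'rat': sets bits 4 7 -> bits=0001101110111001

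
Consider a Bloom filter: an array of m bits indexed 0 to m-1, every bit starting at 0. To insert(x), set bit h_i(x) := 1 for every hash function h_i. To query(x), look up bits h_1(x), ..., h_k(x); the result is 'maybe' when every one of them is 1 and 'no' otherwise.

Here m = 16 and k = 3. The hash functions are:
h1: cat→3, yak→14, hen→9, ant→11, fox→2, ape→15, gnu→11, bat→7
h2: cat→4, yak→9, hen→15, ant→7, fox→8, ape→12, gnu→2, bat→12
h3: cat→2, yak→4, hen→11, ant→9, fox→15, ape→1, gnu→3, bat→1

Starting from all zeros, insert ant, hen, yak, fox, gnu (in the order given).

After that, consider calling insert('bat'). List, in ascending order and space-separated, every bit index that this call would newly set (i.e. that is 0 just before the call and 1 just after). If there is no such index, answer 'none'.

Answer: 1 12

Derivation:
Start: bits=0000000000000000
After insert 'ant': sets bits 7 9 11 -> bits=0000000101010000
After insert 'hen': sets bits 9 11 15 -> bits=0000000101010001
After insert 'yak': sets bits 4 9 14 -> bits=0000100101010011
After insert 'fox': sets bits 2 8 15 -> bits=0010100111010011
After insert 'gnu': sets bits 2 3 11 -> bits=0011100111010011
insert 'bat' would touch bits 1 7 12; currently bit1=0, bit7=1, bit12=0
Bits that are 0 among those (would change 0->1): 1 12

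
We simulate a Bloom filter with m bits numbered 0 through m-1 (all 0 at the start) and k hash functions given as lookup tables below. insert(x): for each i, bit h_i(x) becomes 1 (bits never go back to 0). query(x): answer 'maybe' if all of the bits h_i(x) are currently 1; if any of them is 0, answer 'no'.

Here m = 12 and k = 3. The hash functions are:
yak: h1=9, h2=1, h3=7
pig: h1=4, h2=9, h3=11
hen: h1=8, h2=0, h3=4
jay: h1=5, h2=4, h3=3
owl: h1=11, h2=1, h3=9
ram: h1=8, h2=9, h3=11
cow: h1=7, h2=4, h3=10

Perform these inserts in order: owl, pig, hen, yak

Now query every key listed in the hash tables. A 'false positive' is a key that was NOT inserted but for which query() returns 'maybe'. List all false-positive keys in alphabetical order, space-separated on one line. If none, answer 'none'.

Start: bits=000000000000
After insert 'owl': sets bits 1 9 11 -> bits=010000000101
After insert 'pig': sets bits 4 9 11 -> bits=010010000101
After insert 'hen': sets bits 0 4 8 -> bits=110010001101
After insert 'yak': sets bits 1 7 9 -> bits=110010011101
Not inserted: cow jay ram — query each against bits=110010011101:
query cow: checks bit4=1, bit7=1, bit10=0 (has a 0) -> no => not a false positive
query jay: checks bit3=0, bit4=1, bit5=0 (has a 0) -> no => not a false positive
query ram: checks bit8=1, bit9=1, bit11=1 (all 1) -> maybe => FALSE POSITIVE
False positives (alphabetical): ram

Answer: ram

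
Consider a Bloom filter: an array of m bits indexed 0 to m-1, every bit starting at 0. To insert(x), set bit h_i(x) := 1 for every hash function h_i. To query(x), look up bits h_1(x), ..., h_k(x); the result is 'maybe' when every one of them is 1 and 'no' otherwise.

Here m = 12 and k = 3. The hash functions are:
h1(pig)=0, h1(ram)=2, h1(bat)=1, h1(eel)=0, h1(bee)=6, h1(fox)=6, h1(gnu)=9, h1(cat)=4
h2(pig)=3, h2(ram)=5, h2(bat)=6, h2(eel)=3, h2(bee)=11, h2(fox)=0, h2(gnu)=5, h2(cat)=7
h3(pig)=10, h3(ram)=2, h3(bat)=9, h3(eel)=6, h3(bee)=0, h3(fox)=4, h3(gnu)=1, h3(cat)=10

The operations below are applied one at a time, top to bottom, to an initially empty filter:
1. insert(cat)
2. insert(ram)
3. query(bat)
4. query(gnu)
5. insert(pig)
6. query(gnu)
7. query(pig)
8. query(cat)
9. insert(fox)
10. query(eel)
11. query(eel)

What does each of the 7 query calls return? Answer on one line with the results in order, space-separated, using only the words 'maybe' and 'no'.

Start: bits=000000000000
Op 1: insert cat -> sets bits 4 7 10 -> bits=000010010010
Op 2: insert ram -> sets bits 2 5 -> bits=001011010010
Op 3: query bat -> checks bit1=0, bit6=0, bit9=0 (has a 0) -> no
Op 4: query gnu -> checks bit1=0, bit5=1, bit9=0 (has a 0) -> no
Op 5: insert pig -> sets bits 0 3 10 -> bits=101111010010
Op 6: query gnu -> checks bit1=0, bit5=1, bit9=0 (has a 0) -> no
Op 7: query pig -> checks bit0=1, bit3=1, bit10=1 (all 1) -> maybe
Op 8: query cat -> checks bit4=1, bit7=1, bit10=1 (all 1) -> maybe
Op 9: insert fox -> sets bits 0 4 6 -> bits=101111110010
Op 10: query eel -> checks bit0=1, bit3=1, bit6=1 (all 1) -> maybe
Op 11: query eel -> checks bit0=1, bit3=1, bit6=1 (all 1) -> maybe
Query results in order: no no no maybe maybe maybe maybe

Answer: no no no maybe maybe maybe maybe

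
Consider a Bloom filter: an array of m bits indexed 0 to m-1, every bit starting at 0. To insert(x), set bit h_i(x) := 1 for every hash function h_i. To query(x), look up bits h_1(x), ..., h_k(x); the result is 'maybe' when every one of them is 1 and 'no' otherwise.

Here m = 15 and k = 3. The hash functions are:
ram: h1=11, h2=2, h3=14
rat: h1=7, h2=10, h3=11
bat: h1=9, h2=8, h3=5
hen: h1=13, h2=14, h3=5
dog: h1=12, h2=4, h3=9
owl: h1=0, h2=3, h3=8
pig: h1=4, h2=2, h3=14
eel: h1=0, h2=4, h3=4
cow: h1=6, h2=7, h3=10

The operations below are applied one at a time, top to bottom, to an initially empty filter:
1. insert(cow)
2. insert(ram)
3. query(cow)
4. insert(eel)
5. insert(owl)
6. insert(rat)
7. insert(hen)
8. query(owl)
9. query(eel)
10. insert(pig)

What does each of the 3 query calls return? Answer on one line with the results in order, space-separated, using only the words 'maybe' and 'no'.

Answer: maybe maybe maybe

Derivation:
Start: bits=000000000000000
Op 1: insert cow -> sets bits 6 7 10 -> bits=000000110010000
Op 2: insert ram -> sets bits 2 11 14 -> bits=001000110011001
Op 3: query cow -> checks bit6=1, bit7=1, bit10=1 (all 1) -> maybe
Op 4: insert eel -> sets bits 0 4 -> bits=101010110011001
Op 5: insert owl -> sets bits 0 3 8 -> bits=101110111011001
Op 6: insert rat -> sets bits 7 10 11 -> bits=101110111011001
Op 7: insert hen -> sets bits 5 13 14 -> bits=101111111011011
Op 8: query owl -> checks bit0=1, bit3=1, bit8=1 (all 1) -> maybe
Op 9: query eel -> checks bit0=1, bit4=1 (all 1) -> maybe
Op 10: insert pig -> sets bits 2 4 14 -> bits=101111111011011
Query results in order: maybe maybe maybe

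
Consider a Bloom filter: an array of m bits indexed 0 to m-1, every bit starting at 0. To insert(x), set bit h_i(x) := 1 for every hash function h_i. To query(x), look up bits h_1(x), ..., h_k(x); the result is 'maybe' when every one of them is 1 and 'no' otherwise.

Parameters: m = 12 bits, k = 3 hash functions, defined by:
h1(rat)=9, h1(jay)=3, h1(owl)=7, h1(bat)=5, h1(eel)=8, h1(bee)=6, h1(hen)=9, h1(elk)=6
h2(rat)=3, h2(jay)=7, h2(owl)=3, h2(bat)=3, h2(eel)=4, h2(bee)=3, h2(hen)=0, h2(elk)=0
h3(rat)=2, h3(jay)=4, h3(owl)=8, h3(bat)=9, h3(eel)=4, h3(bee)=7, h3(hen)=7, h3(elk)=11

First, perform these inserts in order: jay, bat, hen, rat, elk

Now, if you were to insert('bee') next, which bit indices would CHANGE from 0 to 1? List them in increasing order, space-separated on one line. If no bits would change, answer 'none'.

Start: bits=000000000000
After insert 'jay': sets bits 3 4 7 -> bits=000110010000
After insert 'bat': sets bits 3 5 9 -> bits=000111010100
After insert 'hen': sets bits 0 7 9 -> bits=100111010100
After insert 'rat': sets bits 2 3 9 -> bits=101111010100
After insert 'elk': sets bits 0 6 11 -> bits=101111110101
insert 'bee' would touch bits 3 6 7; currently bit3=1, bit6=1, bit7=1
Bits that are 0 among those (would change 0->1): none

Answer: none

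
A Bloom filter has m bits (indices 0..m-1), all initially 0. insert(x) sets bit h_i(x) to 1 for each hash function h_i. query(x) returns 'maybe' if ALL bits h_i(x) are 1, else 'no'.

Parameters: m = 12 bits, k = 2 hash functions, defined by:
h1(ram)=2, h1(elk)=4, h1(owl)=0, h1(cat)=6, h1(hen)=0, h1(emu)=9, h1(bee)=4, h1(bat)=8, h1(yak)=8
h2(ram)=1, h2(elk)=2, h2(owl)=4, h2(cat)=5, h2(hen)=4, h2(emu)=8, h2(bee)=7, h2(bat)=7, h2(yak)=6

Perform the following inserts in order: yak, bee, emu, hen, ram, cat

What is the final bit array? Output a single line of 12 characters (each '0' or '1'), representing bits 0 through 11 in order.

Answer: 111011111100

Derivation:
Start: bits=000000000000
After insert 'yak': sets bits 6 8 -> bits=000000101000
After insert 'bee': sets bits 4 7 -> bits=000010111000
After insert 'emu': sets bits 8 9 -> bits=000010111100
After insert 'hen': sets bits 0 4 -> bits=100010111100
After insert 'ram': sets bits 1 2 -> bits=111010111100
After insert 'cat': sets bits 5 6 -> bits=111011111100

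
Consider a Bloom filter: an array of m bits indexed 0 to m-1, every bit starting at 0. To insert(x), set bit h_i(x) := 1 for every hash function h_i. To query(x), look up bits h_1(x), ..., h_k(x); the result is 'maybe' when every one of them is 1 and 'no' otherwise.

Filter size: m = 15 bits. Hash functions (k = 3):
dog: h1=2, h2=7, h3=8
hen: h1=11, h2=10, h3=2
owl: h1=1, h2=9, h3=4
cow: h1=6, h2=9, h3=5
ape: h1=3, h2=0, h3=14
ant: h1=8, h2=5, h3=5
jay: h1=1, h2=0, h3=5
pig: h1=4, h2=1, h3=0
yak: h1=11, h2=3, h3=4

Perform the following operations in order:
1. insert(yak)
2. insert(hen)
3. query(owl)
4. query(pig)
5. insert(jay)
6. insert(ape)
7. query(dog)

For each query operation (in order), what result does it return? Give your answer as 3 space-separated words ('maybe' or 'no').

Start: bits=000000000000000
Op 1: insert yak -> sets bits 3 4 11 -> bits=000110000001000
Op 2: insert hen -> sets bits 2 10 11 -> bits=001110000011000
Op 3: query owl -> checks bit1=0, bit4=1, bit9=0 (has a 0) -> no
Op 4: query pig -> checks bit0=0, bit1=0, bit4=1 (has a 0) -> no
Op 5: insert jay -> sets bits 0 1 5 -> bits=111111000011000
Op 6: insert ape -> sets bits 0 3 14 -> bits=111111000011001
Op 7: query dog -> checks bit2=1, bit7=0, bit8=0 (has a 0) -> no
Query results in order: no no no

Answer: no no no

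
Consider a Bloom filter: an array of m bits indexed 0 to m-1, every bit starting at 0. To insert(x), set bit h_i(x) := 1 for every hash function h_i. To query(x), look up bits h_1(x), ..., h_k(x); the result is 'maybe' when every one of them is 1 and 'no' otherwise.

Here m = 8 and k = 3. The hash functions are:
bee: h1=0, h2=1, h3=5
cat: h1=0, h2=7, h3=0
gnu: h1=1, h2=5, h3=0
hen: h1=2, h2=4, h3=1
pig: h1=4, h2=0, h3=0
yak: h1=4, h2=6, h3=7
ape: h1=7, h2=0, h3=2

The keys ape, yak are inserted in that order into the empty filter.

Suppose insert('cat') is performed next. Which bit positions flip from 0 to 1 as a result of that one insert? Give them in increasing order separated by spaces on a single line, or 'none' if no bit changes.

Answer: none

Derivation:
Start: bits=00000000
After insert 'ape': sets bits 0 2 7 -> bits=10100001
After insert 'yak': sets bits 4 6 7 -> bits=10101011
insert 'cat' would touch bits 0 7; currently bit0=1, bit7=1
Bits that are 0 among those (would change 0->1): none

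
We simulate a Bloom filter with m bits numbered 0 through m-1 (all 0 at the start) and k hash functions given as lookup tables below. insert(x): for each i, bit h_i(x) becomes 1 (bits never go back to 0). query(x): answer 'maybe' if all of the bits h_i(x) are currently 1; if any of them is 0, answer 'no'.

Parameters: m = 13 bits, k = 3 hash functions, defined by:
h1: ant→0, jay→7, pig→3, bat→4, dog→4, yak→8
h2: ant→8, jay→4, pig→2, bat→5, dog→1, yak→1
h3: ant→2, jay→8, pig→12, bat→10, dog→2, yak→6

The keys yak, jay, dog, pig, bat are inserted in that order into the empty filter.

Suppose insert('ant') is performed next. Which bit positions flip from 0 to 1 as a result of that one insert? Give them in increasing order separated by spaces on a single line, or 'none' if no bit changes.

Start: bits=0000000000000
After insert 'yak': sets bits 1 6 8 -> bits=0100001010000
After insert 'jay': sets bits 4 7 8 -> bits=0100101110000
After insert 'dog': sets bits 1 2 4 -> bits=0110101110000
After insert 'pig': sets bits 2 3 12 -> bits=0111101110001
After insert 'bat': sets bits 4 5 10 -> bits=0111111110101
insert 'ant' would touch bits 0 2 8; currently bit0=0, bit2=1, bit8=1
Bits that are 0 among those (would change 0->1): 0

Answer: 0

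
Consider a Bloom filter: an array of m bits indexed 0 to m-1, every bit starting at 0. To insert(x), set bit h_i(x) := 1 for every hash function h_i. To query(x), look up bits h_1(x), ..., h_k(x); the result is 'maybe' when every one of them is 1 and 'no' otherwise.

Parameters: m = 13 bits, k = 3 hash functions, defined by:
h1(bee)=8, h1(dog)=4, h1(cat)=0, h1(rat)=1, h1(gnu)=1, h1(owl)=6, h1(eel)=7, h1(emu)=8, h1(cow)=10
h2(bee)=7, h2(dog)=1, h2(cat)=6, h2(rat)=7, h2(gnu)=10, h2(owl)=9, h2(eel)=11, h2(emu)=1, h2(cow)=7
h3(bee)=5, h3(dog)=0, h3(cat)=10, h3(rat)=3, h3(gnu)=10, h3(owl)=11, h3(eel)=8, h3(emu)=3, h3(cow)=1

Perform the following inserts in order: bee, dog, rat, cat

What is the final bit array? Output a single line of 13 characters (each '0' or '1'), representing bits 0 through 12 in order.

Answer: 1101111110100

Derivation:
Start: bits=0000000000000
After insert 'bee': sets bits 5 7 8 -> bits=0000010110000
After insert 'dog': sets bits 0 1 4 -> bits=1100110110000
After insert 'rat': sets bits 1 3 7 -> bits=1101110110000
After insert 'cat': sets bits 0 6 10 -> bits=1101111110100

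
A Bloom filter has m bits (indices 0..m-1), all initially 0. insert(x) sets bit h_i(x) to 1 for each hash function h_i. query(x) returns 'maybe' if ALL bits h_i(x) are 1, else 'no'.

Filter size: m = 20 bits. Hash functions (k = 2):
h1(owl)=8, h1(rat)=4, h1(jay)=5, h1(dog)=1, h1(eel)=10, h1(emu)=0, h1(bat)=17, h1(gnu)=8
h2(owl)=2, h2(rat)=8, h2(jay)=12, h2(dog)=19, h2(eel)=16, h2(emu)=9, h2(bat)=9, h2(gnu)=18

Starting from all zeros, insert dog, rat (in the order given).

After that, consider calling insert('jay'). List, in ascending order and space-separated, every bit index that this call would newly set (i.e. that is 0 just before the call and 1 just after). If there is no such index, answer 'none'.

Answer: 5 12

Derivation:
Start: bits=00000000000000000000
After insert 'dog': sets bits 1 19 -> bits=01000000000000000001
After insert 'rat': sets bits 4 8 -> bits=01001000100000000001
insert 'jay' would touch bits 5 12; currently bit5=0, bit12=0
Bits that are 0 among those (would change 0->1): 5 12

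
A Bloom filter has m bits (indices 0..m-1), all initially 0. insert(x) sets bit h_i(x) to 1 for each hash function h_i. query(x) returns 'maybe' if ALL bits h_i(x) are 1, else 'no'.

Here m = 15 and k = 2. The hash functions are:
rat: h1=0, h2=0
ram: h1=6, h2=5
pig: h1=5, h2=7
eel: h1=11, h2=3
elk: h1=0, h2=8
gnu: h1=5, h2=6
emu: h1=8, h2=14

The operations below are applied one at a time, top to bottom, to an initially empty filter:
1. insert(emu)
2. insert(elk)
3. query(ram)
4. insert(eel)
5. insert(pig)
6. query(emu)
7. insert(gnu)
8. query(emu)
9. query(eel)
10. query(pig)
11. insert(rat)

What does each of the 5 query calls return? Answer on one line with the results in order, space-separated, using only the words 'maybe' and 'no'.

Start: bits=000000000000000
Op 1: insert emu -> sets bits 8 14 -> bits=000000001000001
Op 2: insert elk -> sets bits 0 8 -> bits=100000001000001
Op 3: query ram -> checks bit5=0, bit6=0 (has a 0) -> no
Op 4: insert eel -> sets bits 3 11 -> bits=100100001001001
Op 5: insert pig -> sets bits 5 7 -> bits=100101011001001
Op 6: query emu -> checks bit8=1, bit14=1 (all 1) -> maybe
Op 7: insert gnu -> sets bits 5 6 -> bits=100101111001001
Op 8: query emu -> checks bit8=1, bit14=1 (all 1) -> maybe
Op 9: query eel -> checks bit3=1, bit11=1 (all 1) -> maybe
Op 10: query pig -> checks bit5=1, bit7=1 (all 1) -> maybe
Op 11: insert rat -> sets bits 0 -> bits=100101111001001
Query results in order: no maybe maybe maybe maybe

Answer: no maybe maybe maybe maybe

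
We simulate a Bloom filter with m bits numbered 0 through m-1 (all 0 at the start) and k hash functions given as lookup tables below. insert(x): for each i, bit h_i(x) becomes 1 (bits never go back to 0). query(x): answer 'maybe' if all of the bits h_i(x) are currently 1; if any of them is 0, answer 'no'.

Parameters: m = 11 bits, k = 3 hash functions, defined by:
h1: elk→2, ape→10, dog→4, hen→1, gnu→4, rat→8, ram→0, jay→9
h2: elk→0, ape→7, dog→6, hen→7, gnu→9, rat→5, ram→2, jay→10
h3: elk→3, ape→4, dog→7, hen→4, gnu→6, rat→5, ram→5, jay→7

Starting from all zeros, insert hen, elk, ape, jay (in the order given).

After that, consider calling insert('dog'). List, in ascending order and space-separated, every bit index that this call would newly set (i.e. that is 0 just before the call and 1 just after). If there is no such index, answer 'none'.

Start: bits=00000000000
After insert 'hen': sets bits 1 4 7 -> bits=01001001000
After insert 'elk': sets bits 0 2 3 -> bits=11111001000
After insert 'ape': sets bits 4 7 10 -> bits=11111001001
After insert 'jay': sets bits 7 9 10 -> bits=11111001011
insert 'dog' would touch bits 4 6 7; currently bit4=1, bit6=0, bit7=1
Bits that are 0 among those (would change 0->1): 6

Answer: 6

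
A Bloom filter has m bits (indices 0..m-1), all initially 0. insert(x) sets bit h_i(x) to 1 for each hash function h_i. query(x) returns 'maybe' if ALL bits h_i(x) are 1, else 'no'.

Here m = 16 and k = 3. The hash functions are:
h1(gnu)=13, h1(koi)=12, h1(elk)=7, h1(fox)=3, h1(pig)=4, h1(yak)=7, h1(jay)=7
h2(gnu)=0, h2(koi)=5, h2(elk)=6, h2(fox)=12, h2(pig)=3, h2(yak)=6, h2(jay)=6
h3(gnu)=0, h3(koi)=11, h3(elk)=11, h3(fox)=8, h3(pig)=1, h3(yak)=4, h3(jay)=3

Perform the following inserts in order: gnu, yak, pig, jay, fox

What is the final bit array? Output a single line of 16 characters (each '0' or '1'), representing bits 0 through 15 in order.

Answer: 1101101110001100

Derivation:
Start: bits=0000000000000000
After insert 'gnu': sets bits 0 13 -> bits=1000000000000100
After insert 'yak': sets bits 4 6 7 -> bits=1000101100000100
After insert 'pig': sets bits 1 3 4 -> bits=1101101100000100
After insert 'jay': sets bits 3 6 7 -> bits=1101101100000100
After insert 'fox': sets bits 3 8 12 -> bits=1101101110001100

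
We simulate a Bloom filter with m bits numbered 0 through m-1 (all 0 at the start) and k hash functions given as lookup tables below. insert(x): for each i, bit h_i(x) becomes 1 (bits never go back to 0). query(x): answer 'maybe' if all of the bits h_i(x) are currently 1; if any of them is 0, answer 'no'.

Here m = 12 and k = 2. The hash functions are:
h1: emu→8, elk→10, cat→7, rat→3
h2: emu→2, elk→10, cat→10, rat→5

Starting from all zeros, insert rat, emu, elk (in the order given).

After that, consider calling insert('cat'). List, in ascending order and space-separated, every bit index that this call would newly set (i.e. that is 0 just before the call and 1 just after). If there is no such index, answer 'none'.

Answer: 7

Derivation:
Start: bits=000000000000
After insert 'rat': sets bits 3 5 -> bits=000101000000
After insert 'emu': sets bits 2 8 -> bits=001101001000
After insert 'elk': sets bits 10 -> bits=001101001010
insert 'cat' would touch bits 7 10; currently bit7=0, bit10=1
Bits that are 0 among those (would change 0->1): 7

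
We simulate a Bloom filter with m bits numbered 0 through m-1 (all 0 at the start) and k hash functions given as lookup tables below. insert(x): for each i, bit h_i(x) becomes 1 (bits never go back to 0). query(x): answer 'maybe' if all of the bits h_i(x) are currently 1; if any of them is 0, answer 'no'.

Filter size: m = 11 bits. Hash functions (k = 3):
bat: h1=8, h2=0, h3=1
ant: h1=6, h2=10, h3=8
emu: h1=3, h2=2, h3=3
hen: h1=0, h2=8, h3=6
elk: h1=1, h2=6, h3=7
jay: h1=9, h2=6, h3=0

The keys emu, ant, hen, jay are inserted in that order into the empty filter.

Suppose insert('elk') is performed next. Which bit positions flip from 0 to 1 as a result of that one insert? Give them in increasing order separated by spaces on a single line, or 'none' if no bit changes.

Start: bits=00000000000
After insert 'emu': sets bits 2 3 -> bits=00110000000
After insert 'ant': sets bits 6 8 10 -> bits=00110010101
After insert 'hen': sets bits 0 6 8 -> bits=10110010101
After insert 'jay': sets bits 0 6 9 -> bits=10110010111
insert 'elk' would touch bits 1 6 7; currently bit1=0, bit6=1, bit7=0
Bits that are 0 among those (would change 0->1): 1 7

Answer: 1 7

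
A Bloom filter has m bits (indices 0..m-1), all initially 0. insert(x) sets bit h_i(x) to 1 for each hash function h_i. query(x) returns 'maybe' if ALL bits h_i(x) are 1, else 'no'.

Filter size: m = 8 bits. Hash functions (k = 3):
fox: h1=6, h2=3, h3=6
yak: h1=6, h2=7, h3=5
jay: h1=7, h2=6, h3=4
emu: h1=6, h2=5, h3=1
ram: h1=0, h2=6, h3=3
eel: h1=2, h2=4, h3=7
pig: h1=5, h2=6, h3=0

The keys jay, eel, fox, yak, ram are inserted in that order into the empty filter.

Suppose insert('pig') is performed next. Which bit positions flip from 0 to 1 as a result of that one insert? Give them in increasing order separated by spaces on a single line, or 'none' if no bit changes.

Start: bits=00000000
After insert 'jay': sets bits 4 6 7 -> bits=00001011
After insert 'eel': sets bits 2 4 7 -> bits=00101011
After insert 'fox': sets bits 3 6 -> bits=00111011
After insert 'yak': sets bits 5 6 7 -> bits=00111111
After insert 'ram': sets bits 0 3 6 -> bits=10111111
insert 'pig' would touch bits 0 5 6; currently bit0=1, bit5=1, bit6=1
Bits that are 0 among those (would change 0->1): none

Answer: none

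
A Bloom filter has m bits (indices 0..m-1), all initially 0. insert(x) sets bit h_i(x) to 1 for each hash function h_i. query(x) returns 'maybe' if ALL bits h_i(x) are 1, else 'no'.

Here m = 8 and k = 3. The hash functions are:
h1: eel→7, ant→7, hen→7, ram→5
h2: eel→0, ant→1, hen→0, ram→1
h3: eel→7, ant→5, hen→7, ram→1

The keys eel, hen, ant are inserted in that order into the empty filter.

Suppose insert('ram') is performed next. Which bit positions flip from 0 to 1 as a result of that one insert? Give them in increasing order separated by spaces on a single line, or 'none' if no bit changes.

Answer: none

Derivation:
Start: bits=00000000
After insert 'eel': sets bits 0 7 -> bits=10000001
After insert 'hen': sets bits 0 7 -> bits=10000001
After insert 'ant': sets bits 1 5 7 -> bits=11000101
insert 'ram' would touch bits 1 5; currently bit1=1, bit5=1
Bits that are 0 among those (would change 0->1): none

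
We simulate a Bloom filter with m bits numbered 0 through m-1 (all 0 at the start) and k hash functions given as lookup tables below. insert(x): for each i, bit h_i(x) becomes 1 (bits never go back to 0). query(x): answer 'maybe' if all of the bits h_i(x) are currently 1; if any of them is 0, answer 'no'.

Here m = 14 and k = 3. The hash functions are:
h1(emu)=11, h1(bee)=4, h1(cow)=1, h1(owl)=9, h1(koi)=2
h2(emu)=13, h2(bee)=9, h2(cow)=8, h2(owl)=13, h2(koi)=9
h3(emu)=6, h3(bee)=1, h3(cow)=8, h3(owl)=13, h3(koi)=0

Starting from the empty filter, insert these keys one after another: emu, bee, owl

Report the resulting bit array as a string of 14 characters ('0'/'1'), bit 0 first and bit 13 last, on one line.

Answer: 01001010010101

Derivation:
Start: bits=00000000000000
After insert 'emu': sets bits 6 11 13 -> bits=00000010000101
After insert 'bee': sets bits 1 4 9 -> bits=01001010010101
After insert 'owl': sets bits 9 13 -> bits=01001010010101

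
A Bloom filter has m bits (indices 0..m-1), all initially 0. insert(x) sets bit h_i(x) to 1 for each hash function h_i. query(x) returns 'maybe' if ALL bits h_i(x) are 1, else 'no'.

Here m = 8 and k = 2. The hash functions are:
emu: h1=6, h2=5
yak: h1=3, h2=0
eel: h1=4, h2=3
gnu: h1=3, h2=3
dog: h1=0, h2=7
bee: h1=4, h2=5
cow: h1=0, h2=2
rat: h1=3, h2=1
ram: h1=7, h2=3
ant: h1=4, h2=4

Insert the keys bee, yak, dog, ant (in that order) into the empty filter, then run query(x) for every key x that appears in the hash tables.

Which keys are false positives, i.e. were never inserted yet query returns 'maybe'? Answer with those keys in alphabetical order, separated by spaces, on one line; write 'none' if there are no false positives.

Start: bits=00000000
After insert 'bee': sets bits 4 5 -> bits=00001100
After insert 'yak': sets bits 0 3 -> bits=10011100
After insert 'dog': sets bits 0 7 -> bits=10011101
After insert 'ant': sets bits 4 -> bits=10011101
Not inserted: cow eel emu gnu ram rat — query each against bits=10011101:
query cow: checks bit0=1, bit2=0 (has a 0) -> no => not a false positive
query eel: checks bit3=1, bit4=1 (all 1) -> maybe => FALSE POSITIVE
query emu: checks bit5=1, bit6=0 (has a 0) -> no => not a false positive
query gnu: checks bit3=1 (all 1) -> maybe => FALSE POSITIVE
query ram: checks bit3=1, bit7=1 (all 1) -> maybe => FALSE POSITIVE
query rat: checks bit1=0, bit3=1 (has a 0) -> no => not a false positive
False positives (alphabetical): eel gnu ram

Answer: eel gnu ram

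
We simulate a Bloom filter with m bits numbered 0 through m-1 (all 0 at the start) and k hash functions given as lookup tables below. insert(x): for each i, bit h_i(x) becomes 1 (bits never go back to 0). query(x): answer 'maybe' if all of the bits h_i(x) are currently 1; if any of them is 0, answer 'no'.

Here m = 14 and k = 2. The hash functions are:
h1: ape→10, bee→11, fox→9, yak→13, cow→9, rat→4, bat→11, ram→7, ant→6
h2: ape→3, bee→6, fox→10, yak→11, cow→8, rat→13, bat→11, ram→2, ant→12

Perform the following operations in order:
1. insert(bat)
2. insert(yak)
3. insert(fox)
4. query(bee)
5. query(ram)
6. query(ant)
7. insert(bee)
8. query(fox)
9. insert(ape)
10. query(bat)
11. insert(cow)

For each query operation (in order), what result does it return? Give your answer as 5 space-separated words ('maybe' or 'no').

Answer: no no no maybe maybe

Derivation:
Start: bits=00000000000000
Op 1: insert bat -> sets bits 11 -> bits=00000000000100
Op 2: insert yak -> sets bits 11 13 -> bits=00000000000101
Op 3: insert fox -> sets bits 9 10 -> bits=00000000011101
Op 4: query bee -> checks bit6=0, bit11=1 (has a 0) -> no
Op 5: query ram -> checks bit2=0, bit7=0 (has a 0) -> no
Op 6: query ant -> checks bit6=0, bit12=0 (has a 0) -> no
Op 7: insert bee -> sets bits 6 11 -> bits=00000010011101
Op 8: query fox -> checks bit9=1, bit10=1 (all 1) -> maybe
Op 9: insert ape -> sets bits 3 10 -> bits=00010010011101
Op 10: query bat -> checks bit11=1 (all 1) -> maybe
Op 11: insert cow -> sets bits 8 9 -> bits=00010010111101
Query results in order: no no no maybe maybe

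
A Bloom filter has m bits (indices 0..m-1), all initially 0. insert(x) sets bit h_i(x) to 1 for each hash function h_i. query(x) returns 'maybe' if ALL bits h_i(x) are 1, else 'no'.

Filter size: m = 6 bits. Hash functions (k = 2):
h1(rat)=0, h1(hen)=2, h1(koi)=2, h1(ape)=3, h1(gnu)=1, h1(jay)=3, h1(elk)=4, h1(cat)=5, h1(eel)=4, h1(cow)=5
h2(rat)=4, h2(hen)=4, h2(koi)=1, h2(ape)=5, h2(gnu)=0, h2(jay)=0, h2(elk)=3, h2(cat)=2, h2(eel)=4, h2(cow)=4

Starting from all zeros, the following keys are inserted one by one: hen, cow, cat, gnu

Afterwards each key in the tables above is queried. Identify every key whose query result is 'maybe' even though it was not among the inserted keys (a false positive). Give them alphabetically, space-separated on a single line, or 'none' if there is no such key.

Start: bits=000000
After insert 'hen': sets bits 2 4 -> bits=001010
After insert 'cow': sets bits 4 5 -> bits=001011
After insert 'cat': sets bits 2 5 -> bits=001011
After insert 'gnu': sets bits 0 1 -> bits=111011
Not inserted: ape eel elk jay koi rat — query each against bits=111011:
query ape: checks bit3=0, bit5=1 (has a 0) -> no => not a false positive
query eel: checks bit4=1 (all 1) -> maybe => FALSE POSITIVE
query elk: checks bit3=0, bit4=1 (has a 0) -> no => not a false positive
query jay: checks bit0=1, bit3=0 (has a 0) -> no => not a false positive
query koi: checks bit1=1, bit2=1 (all 1) -> maybe => FALSE POSITIVE
query rat: checks bit0=1, bit4=1 (all 1) -> maybe => FALSE POSITIVE
False positives (alphabetical): eel koi rat

Answer: eel koi rat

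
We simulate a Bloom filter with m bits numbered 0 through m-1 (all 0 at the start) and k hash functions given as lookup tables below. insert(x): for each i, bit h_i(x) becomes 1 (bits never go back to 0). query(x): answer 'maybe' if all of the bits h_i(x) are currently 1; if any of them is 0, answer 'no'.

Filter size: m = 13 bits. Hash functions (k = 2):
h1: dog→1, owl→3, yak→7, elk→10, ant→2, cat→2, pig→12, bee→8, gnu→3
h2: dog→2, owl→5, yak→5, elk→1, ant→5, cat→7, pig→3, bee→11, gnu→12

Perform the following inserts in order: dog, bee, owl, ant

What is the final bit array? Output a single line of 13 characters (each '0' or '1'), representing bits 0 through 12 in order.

Answer: 0111010010010

Derivation:
Start: bits=0000000000000
After insert 'dog': sets bits 1 2 -> bits=0110000000000
After insert 'bee': sets bits 8 11 -> bits=0110000010010
After insert 'owl': sets bits 3 5 -> bits=0111010010010
After insert 'ant': sets bits 2 5 -> bits=0111010010010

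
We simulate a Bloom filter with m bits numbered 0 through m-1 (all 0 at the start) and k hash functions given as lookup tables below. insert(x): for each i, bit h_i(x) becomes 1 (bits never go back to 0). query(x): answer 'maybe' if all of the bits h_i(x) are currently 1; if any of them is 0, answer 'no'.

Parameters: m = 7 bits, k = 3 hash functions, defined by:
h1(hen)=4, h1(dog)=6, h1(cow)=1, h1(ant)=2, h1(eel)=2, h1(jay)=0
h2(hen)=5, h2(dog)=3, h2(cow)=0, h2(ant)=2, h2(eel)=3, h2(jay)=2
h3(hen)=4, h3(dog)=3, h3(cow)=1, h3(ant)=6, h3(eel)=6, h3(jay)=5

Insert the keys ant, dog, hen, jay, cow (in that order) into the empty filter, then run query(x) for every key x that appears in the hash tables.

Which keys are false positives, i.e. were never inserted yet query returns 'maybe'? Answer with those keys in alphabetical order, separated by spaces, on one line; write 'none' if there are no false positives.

Start: bits=0000000
After insert 'ant': sets bits 2 6 -> bits=0010001
After insert 'dog': sets bits 3 6 -> bits=0011001
After insert 'hen': sets bits 4 5 -> bits=0011111
After insert 'jay': sets bits 0 2 5 -> bits=1011111
After insert 'cow': sets bits 0 1 -> bits=1111111
Not inserted: eel — query each against bits=1111111:
query eel: checks bit2=1, bit3=1, bit6=1 (all 1) -> maybe => FALSE POSITIVE
False positives (alphabetical): eel

Answer: eel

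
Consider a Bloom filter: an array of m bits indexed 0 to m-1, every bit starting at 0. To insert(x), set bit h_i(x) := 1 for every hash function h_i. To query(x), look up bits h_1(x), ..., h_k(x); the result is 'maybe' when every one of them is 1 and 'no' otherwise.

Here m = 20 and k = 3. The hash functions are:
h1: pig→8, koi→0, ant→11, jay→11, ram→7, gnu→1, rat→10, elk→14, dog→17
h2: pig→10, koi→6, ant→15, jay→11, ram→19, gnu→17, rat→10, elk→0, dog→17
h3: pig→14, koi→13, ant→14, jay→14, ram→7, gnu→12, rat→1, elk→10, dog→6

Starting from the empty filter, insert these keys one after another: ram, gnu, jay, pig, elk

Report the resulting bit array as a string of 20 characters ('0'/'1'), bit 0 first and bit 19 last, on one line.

Start: bits=00000000000000000000
After insert 'ram': sets bits 7 19 -> bits=00000001000000000001
After insert 'gnu': sets bits 1 12 17 -> bits=01000001000010000101
After insert 'jay': sets bits 11 14 -> bits=01000001000110100101
After insert 'pig': sets bits 8 10 14 -> bits=01000001101110100101
After insert 'elk': sets bits 0 10 14 -> bits=11000001101110100101

Answer: 11000001101110100101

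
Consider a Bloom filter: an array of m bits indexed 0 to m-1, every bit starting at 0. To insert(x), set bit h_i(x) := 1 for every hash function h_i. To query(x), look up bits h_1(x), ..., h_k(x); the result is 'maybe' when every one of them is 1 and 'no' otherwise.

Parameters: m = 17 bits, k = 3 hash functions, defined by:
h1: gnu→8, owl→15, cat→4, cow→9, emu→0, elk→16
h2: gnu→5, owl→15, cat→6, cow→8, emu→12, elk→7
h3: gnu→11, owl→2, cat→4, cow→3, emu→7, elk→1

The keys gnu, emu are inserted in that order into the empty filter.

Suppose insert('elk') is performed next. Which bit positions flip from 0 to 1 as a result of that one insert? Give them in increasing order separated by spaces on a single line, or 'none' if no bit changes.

Start: bits=00000000000000000
After insert 'gnu': sets bits 5 8 11 -> bits=00000100100100000
After insert 'emu': sets bits 0 7 12 -> bits=10000101100110000
insert 'elk' would touch bits 1 7 16; currently bit1=0, bit7=1, bit16=0
Bits that are 0 among those (would change 0->1): 1 16

Answer: 1 16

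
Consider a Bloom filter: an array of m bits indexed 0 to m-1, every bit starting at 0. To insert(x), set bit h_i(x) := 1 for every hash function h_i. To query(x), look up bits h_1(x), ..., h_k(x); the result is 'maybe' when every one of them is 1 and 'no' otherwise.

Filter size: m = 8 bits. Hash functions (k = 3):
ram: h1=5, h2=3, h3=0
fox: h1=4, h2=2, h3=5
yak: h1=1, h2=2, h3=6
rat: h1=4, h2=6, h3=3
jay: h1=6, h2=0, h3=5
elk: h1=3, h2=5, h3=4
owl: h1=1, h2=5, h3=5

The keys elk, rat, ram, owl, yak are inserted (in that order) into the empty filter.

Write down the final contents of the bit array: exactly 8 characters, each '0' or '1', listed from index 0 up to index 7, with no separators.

Answer: 11111110

Derivation:
Start: bits=00000000
After insert 'elk': sets bits 3 4 5 -> bits=00011100
After insert 'rat': sets bits 3 4 6 -> bits=00011110
After insert 'ram': sets bits 0 3 5 -> bits=10011110
After insert 'owl': sets bits 1 5 -> bits=11011110
After insert 'yak': sets bits 1 2 6 -> bits=11111110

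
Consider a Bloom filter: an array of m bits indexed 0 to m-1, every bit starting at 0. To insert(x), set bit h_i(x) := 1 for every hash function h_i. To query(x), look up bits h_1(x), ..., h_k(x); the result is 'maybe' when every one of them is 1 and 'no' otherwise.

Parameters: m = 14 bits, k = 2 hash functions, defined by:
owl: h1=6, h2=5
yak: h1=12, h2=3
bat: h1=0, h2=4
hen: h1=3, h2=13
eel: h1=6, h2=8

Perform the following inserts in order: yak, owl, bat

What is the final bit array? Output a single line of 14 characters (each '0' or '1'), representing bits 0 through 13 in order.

Start: bits=00000000000000
After insert 'yak': sets bits 3 12 -> bits=00010000000010
After insert 'owl': sets bits 5 6 -> bits=00010110000010
After insert 'bat': sets bits 0 4 -> bits=10011110000010

Answer: 10011110000010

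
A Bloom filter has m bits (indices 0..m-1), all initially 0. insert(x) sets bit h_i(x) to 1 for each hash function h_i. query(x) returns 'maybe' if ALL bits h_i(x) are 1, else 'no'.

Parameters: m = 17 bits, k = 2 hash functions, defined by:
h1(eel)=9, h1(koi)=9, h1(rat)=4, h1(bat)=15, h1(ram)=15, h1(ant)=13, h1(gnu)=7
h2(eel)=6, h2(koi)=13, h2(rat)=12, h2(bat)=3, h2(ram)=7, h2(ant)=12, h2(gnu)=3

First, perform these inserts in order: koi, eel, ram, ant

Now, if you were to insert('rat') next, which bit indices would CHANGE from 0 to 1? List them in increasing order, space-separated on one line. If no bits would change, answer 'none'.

Answer: 4

Derivation:
Start: bits=00000000000000000
After insert 'koi': sets bits 9 13 -> bits=00000000010001000
After insert 'eel': sets bits 6 9 -> bits=00000010010001000
After insert 'ram': sets bits 7 15 -> bits=00000011010001010
After insert 'ant': sets bits 12 13 -> bits=00000011010011010
insert 'rat' would touch bits 4 12; currently bit4=0, bit12=1
Bits that are 0 among those (would change 0->1): 4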